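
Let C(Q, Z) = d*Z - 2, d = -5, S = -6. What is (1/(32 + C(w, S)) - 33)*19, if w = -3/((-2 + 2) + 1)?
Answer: -37601/60 ≈ -626.68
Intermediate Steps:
w = -3 (w = -3/(0 + 1) = -3/1 = -3*1 = -3)
C(Q, Z) = -2 - 5*Z (C(Q, Z) = -5*Z - 2 = -2 - 5*Z)
(1/(32 + C(w, S)) - 33)*19 = (1/(32 + (-2 - 5*(-6))) - 33)*19 = (1/(32 + (-2 + 30)) - 33)*19 = (1/(32 + 28) - 33)*19 = (1/60 - 33)*19 = -1979/60*19 = -37601/60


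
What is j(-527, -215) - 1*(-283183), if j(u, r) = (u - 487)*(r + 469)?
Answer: 25627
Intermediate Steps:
j(u, r) = (-487 + u)*(469 + r)
j(-527, -215) - 1*(-283183) = (-228403 - 487*(-215) + 469*(-527) - 215*(-527)) - 1*(-283183) = (-228403 + 104705 - 247163 + 113305) + 283183 = -257556 + 283183 = 25627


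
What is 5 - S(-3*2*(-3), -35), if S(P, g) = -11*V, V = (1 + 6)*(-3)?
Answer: -226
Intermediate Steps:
V = -21 (V = 7*(-3) = -21)
S(P, g) = 231 (S(P, g) = -11*(-21) = 231)
5 - S(-3*2*(-3), -35) = 5 - 1*231 = 5 - 231 = -226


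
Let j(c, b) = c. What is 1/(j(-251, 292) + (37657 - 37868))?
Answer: -1/462 ≈ -0.0021645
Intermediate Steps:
1/(j(-251, 292) + (37657 - 37868)) = 1/(-251 + (37657 - 37868)) = 1/(-251 - 211) = 1/(-462) = -1/462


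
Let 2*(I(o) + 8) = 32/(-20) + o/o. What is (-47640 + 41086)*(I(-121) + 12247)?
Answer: -401062199/5 ≈ -8.0212e+7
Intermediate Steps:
I(o) = -83/10 (I(o) = -8 + (32/(-20) + o/o)/2 = -8 + (32*(-1/20) + 1)/2 = -8 + (-8/5 + 1)/2 = -8 + (1/2)*(-3/5) = -8 - 3/10 = -83/10)
(-47640 + 41086)*(I(-121) + 12247) = (-47640 + 41086)*(-83/10 + 12247) = -6554*122387/10 = -401062199/5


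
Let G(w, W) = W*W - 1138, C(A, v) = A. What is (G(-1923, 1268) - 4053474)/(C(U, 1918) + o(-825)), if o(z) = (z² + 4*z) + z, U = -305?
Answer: -2446788/676195 ≈ -3.6185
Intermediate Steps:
o(z) = z² + 5*z
G(w, W) = -1138 + W² (G(w, W) = W² - 1138 = -1138 + W²)
(G(-1923, 1268) - 4053474)/(C(U, 1918) + o(-825)) = ((-1138 + 1268²) - 4053474)/(-305 - 825*(5 - 825)) = ((-1138 + 1607824) - 4053474)/(-305 - 825*(-820)) = (1606686 - 4053474)/(-305 + 676500) = -2446788/676195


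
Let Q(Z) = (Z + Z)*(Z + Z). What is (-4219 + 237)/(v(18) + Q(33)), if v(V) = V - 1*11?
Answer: -3982/4363 ≈ -0.91267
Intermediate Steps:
Q(Z) = 4*Z² (Q(Z) = (2*Z)*(2*Z) = 4*Z²)
v(V) = -11 + V (v(V) = V - 11 = -11 + V)
(-4219 + 237)/(v(18) + Q(33)) = (-4219 + 237)/((-11 + 18) + 4*33²) = -3982/(7 + 4*1089) = -3982/(7 + 4356) = -3982/4363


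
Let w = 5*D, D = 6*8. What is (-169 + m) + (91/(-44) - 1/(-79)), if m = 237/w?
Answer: -11823129/69520 ≈ -170.07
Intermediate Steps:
D = 48
w = 240 (w = 5*48 = 240)
m = 79/80 (m = 237/240 = 237*(1/240) = 79/80 ≈ 0.98750)
(-169 + m) + (91/(-44) - 1/(-79)) = (-169 + 79/80) + (91/(-44) - 1/(-79)) = -13441/80 + (91*(-1/44) - 1*(-1/79)) = -13441/80 + (-91/44 + 1/79) = -13441/80 - 7145/3476 = -11823129/69520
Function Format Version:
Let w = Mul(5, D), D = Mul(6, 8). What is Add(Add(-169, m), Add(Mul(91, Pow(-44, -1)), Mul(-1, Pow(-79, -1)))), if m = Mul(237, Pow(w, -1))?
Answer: Rational(-11823129, 69520) ≈ -170.07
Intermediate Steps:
D = 48
w = 240 (w = Mul(5, 48) = 240)
m = Rational(79, 80) (m = Mul(237, Pow(240, -1)) = Mul(237, Rational(1, 240)) = Rational(79, 80) ≈ 0.98750)
Add(Add(-169, m), Add(Mul(91, Pow(-44, -1)), Mul(-1, Pow(-79, -1)))) = Add(Add(-169, Rational(79, 80)), Add(Mul(91, Pow(-44, -1)), Mul(-1, Pow(-79, -1)))) = Add(Rational(-13441, 80), Add(Mul(91, Rational(-1, 44)), Mul(-1, Rational(-1, 79)))) = Add(Rational(-13441, 80), Add(Rational(-91, 44), Rational(1, 79))) = Add(Rational(-13441, 80), Rational(-7145, 3476)) = Rational(-11823129, 69520)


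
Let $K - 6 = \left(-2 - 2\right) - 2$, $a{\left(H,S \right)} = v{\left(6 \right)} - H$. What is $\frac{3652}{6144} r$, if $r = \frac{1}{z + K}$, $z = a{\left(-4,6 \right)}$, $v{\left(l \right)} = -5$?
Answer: $- \frac{913}{1536} \approx -0.5944$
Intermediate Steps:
$a{\left(H,S \right)} = -5 - H$
$K = 0$ ($K = 6 - 6 = 0$)
$z = -1$ ($z = -5 - -4 = -5 + 4 = -1$)
$r = -1$ ($r = \frac{1}{-1 + 0} = \frac{1}{-1} = -1$)
$\frac{3652}{6144} r = \frac{3652}{6144} \left(-1\right) = 3652 \cdot \frac{1}{6144} \left(-1\right) = \frac{913}{1536} \left(-1\right) = - \frac{913}{1536}$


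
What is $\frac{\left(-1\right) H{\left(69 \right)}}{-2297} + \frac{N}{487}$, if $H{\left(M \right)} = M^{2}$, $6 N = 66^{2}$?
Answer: $\frac{3986229}{1118639} \approx 3.5635$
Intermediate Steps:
$N = 726$ ($N = \frac{66^{2}}{6} = \frac{1}{6} \cdot 4356 = 726$)
$\frac{\left(-1\right) H{\left(69 \right)}}{-2297} + \frac{N}{487} = \frac{\left(-1\right) 69^{2}}{-2297} + \frac{726}{487} = \left(-1\right) 4761 \left(- \frac{1}{2297}\right) + 726 \cdot \frac{1}{487} = \left(-4761\right) \left(- \frac{1}{2297}\right) + \frac{726}{487} = \frac{4761}{2297} + \frac{726}{487} = \frac{3986229}{1118639}$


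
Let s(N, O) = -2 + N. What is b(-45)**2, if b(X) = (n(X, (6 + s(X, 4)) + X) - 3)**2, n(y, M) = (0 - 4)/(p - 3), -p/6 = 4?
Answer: 35153041/531441 ≈ 66.147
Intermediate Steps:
p = -24 (p = -6*4 = -24)
n(y, M) = 4/27 (n(y, M) = (0 - 4)/(-24 - 3) = -4/(-27) = -4*(-1/27) = 4/27)
b(X) = 5929/729 (b(X) = (4/27 - 3)**2 = (-77/27)**2 = 5929/729)
b(-45)**2 = (5929/729)**2 = 35153041/531441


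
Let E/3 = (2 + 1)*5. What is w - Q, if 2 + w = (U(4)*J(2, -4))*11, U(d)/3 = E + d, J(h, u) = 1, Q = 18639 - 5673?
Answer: -11351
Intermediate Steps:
E = 45 (E = 3*((2 + 1)*5) = 3*(3*5) = 3*15 = 45)
Q = 12966
U(d) = 135 + 3*d (U(d) = 3*(45 + d) = 135 + 3*d)
w = 1615 (w = -2 + ((135 + 3*4)*1)*11 = -2 + ((135 + 12)*1)*11 = -2 + (147*1)*11 = -2 + 147*11 = -2 + 1617 = 1615)
w - Q = 1615 - 1*12966 = 1615 - 12966 = -11351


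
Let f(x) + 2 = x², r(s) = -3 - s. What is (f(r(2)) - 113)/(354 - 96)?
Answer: -15/43 ≈ -0.34884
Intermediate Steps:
f(x) = -2 + x²
(f(r(2)) - 113)/(354 - 96) = ((-2 + (-3 - 1*2)²) - 113)/(354 - 96) = ((-2 + (-3 - 2)²) - 113)/258 = ((-2 + (-5)²) - 113)*(1/258) = ((-2 + 25) - 113)*(1/258) = (23 - 113)*(1/258) = -90*1/258 = -15/43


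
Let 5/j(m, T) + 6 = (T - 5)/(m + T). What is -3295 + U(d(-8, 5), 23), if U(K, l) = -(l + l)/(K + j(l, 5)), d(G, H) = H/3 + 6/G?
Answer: -3847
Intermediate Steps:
d(G, H) = 6/G + H/3 (d(G, H) = H*(⅓) + 6/G = H/3 + 6/G = 6/G + H/3)
j(m, T) = 5/(-6 + (-5 + T)/(T + m)) (j(m, T) = 5/(-6 + (T - 5)/(m + T)) = 5/(-6 + (-5 + T)/(T + m)))
U(K, l) = -2*l/(K + 5*(-5 - l)/(30 + 6*l)) (U(K, l) = -(l + l)/(K + 5*(-1*5 - l)/(5 + 5*5 + 6*l)) = -2*l/(K + 5*(-5 - l)/(5 + 25 + 6*l)) = -2*l/(K + 5*(-5 - l)/(30 + 6*l)))
-3295 + U(d(-8, 5), 23) = -3295 - 12*23/(-5 + 6*(6/(-8) + (⅓)*5)) = -3295 - 12*23/(-5 + 6*(6*(-⅛) + 5/3)) = -3295 - 12*23/(-5 + 6*(-¾ + 5/3)) = -3295 - 12*23/(-5 + 6*(11/12)) = -3295 - 12*23/(-5 + 11/2) = -3295 - 12*23/½ = -3295 - 12*23*2 = -3295 - 552 = -3847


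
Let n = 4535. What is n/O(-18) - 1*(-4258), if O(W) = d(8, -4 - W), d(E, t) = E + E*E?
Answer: 311111/72 ≈ 4321.0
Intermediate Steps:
d(E, t) = E + E²
O(W) = 72 (O(W) = 8*(1 + 8) = 8*9 = 72)
n/O(-18) - 1*(-4258) = 4535/72 - 1*(-4258) = 4535*(1/72) + 4258 = 4535/72 + 4258 = 311111/72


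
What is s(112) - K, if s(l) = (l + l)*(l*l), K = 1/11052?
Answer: 31054528511/11052 ≈ 2.8099e+6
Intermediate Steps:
K = 1/11052 ≈ 9.0481e-5
s(l) = 2*l**3 (s(l) = (2*l)*l**2 = 2*l**3)
s(112) - K = 2*112**3 - 1*1/11052 = 2*1404928 - 1/11052 = 2809856 - 1/11052 = 31054528511/11052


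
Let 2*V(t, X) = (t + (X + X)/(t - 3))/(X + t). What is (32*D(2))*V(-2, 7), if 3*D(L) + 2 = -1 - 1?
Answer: 512/25 ≈ 20.480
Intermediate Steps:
D(L) = -4/3 (D(L) = -2/3 + (-1 - 1)/3 = -2/3 + (1/3)*(-2) = -2/3 - 2/3 = -4/3)
V(t, X) = (t + 2*X/(-3 + t))/(2*(X + t)) (V(t, X) = ((t + (X + X)/(t - 3))/(X + t))/2 = ((t + (2*X)/(-3 + t))/(X + t))/2 = ((t + 2*X/(-3 + t))/(X + t))/2 = (t + 2*X/(-3 + t))/(2*(X + t)))
(32*D(2))*V(-2, 7) = (32*(-4/3))*((7 + (1/2)*(-2)**2 - 3/2*(-2))/((-2)**2 - 3*7 - 3*(-2) + 7*(-2))) = -128*(7 + (1/2)*4 + 3)/(3*(4 - 21 + 6 - 14)) = -128*(7 + 2 + 3)/(3*(-25)) = -(-128)*12/75 = -128/3*(-12/25) = 512/25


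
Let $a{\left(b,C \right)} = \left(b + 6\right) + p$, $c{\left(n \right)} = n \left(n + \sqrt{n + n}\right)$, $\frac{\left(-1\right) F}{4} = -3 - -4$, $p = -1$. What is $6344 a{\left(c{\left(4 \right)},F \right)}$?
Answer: $133224 + 50752 \sqrt{2} \approx 2.05 \cdot 10^{5}$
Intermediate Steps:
$F = -4$ ($F = - 4 \left(-3 - -4\right) = - 4 \left(-3 + 4\right) = \left(-4\right) 1 = -4$)
$c{\left(n \right)} = n \left(n + \sqrt{2} \sqrt{n}\right)$ ($c{\left(n \right)} = n \left(n + \sqrt{2 n}\right) = n \left(n + \sqrt{2} \sqrt{n}\right)$)
$a{\left(b,C \right)} = 5 + b$ ($a{\left(b,C \right)} = \left(b + 6\right) - 1 = \left(6 + b\right) - 1 = 5 + b$)
$6344 a{\left(c{\left(4 \right)},F \right)} = 6344 \left(5 + \left(4^{2} + \sqrt{2} \cdot 4^{\frac{3}{2}}\right)\right) = 6344 \left(5 + \left(16 + \sqrt{2} \cdot 8\right)\right) = 6344 \left(5 + \left(16 + 8 \sqrt{2}\right)\right) = 6344 \left(21 + 8 \sqrt{2}\right) = 133224 + 50752 \sqrt{2}$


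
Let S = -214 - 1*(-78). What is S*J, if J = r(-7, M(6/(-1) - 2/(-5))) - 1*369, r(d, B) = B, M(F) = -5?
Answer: 50864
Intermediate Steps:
S = -136 (S = -214 + 78 = -136)
J = -374 (J = -5 - 1*369 = -5 - 369 = -374)
S*J = -136*(-374) = 50864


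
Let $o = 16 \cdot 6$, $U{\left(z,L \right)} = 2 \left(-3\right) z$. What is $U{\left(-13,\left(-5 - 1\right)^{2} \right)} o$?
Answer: $7488$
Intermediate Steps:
$U{\left(z,L \right)} = - 6 z$
$o = 96$
$U{\left(-13,\left(-5 - 1\right)^{2} \right)} o = \left(-6\right) \left(-13\right) 96 = 78 \cdot 96 = 7488$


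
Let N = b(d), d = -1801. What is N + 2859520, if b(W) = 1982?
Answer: 2861502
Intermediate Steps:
N = 1982
N + 2859520 = 1982 + 2859520 = 2861502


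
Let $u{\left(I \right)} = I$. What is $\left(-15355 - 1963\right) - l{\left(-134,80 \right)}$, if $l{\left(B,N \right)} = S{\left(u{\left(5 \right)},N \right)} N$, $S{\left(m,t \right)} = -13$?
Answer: $-16278$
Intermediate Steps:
$l{\left(B,N \right)} = - 13 N$
$\left(-15355 - 1963\right) - l{\left(-134,80 \right)} = \left(-15355 - 1963\right) - \left(-13\right) 80 = \left(-15355 - 1963\right) - -1040 = -17318 + 1040 = -16278$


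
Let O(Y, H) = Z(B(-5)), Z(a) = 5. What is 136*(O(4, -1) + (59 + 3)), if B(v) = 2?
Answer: 9112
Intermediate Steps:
O(Y, H) = 5
136*(O(4, -1) + (59 + 3)) = 136*(5 + (59 + 3)) = 136*(5 + 62) = 136*67 = 9112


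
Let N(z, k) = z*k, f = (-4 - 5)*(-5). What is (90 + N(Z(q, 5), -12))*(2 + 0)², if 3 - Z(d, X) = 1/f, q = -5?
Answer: 3256/15 ≈ 217.07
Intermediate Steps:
f = 45 (f = -9*(-5) = 45)
Z(d, X) = 134/45 (Z(d, X) = 3 - 1/45 = 134/45)
N(z, k) = k*z
(90 + N(Z(q, 5), -12))*(2 + 0)² = (90 - 12*134/45)*(2 + 0)² = (90 - 536/15)*2² = (814/15)*4 = 3256/15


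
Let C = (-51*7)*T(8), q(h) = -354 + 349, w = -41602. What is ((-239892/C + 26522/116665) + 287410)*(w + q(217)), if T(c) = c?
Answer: -332133794970322257/27766270 ≈ -1.1962e+10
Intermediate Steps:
q(h) = -5
C = -2856 (C = -51*7*8 = -357*8 = -2856)
((-239892/C + 26522/116665) + 287410)*(w + q(217)) = ((-239892/(-2856) + 26522/116665) + 287410)*(-41602 - 5) = ((-239892*(-1/2856) + 26522*(1/116665)) + 287410)*(-41607) = ((19991/238 + 26522/116665) + 287410)*(-41607) = (2338562251/27766270 + 287410)*(-41607) = (7982642222951/27766270)*(-41607) = -332133794970322257/27766270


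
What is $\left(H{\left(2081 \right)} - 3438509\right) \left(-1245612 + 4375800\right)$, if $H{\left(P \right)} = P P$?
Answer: $2792290465776$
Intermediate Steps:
$H{\left(P \right)} = P^{2}$
$\left(H{\left(2081 \right)} - 3438509\right) \left(-1245612 + 4375800\right) = \left(2081^{2} - 3438509\right) \left(-1245612 + 4375800\right) = \left(4330561 - 3438509\right) 3130188 = 892052 \cdot 3130188 = 2792290465776$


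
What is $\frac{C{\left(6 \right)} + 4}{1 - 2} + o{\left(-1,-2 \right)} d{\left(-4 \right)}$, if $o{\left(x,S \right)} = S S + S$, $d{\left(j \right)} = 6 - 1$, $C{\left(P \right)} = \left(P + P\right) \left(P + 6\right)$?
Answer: $-138$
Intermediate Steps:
$C{\left(P \right)} = 2 P \left(6 + P\right)$
$d{\left(j \right)} = 5$
$o{\left(x,S \right)} = S + S^{2}$ ($o{\left(x,S \right)} = S^{2} + S = S + S^{2}$)
$\frac{C{\left(6 \right)} + 4}{1 - 2} + o{\left(-1,-2 \right)} d{\left(-4 \right)} = \frac{2 \cdot 6 \left(6 + 6\right) + 4}{1 - 2} + - 2 \left(1 - 2\right) 5 = \frac{2 \cdot 6 \cdot 12 + 4}{-1} + \left(-2\right) \left(-1\right) 5 = \left(144 + 4\right) \left(-1\right) + 2 \cdot 5 = 148 \left(-1\right) + 10 = -148 + 10 = -138$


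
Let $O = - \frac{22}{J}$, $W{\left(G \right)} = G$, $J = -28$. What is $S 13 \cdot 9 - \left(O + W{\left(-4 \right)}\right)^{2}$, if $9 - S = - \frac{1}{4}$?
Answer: $\frac{52524}{49} \approx 1071.9$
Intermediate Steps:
$S = \frac{37}{4}$ ($S = 9 - - \frac{1}{4} = 9 + \frac{1}{4} = \frac{37}{4} \approx 9.25$)
$O = \frac{11}{14}$ ($O = - \frac{22}{-28} = \left(-22\right) \left(- \frac{1}{28}\right) = \frac{11}{14} \approx 0.78571$)
$S 13 \cdot 9 - \left(O + W{\left(-4 \right)}\right)^{2} = \frac{37}{4} \cdot 13 \cdot 9 - \left(\frac{11}{14} - 4\right)^{2} = \frac{481}{4} \cdot 9 - \left(- \frac{45}{14}\right)^{2} = \frac{4329}{4} - \frac{2025}{196} = \frac{52524}{49}$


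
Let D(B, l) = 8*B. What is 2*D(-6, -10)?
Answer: -96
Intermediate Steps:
2*D(-6, -10) = 2*(8*(-6)) = 2*(-48) = -96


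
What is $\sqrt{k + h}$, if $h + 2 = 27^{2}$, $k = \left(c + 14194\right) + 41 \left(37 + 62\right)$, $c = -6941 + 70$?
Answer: $\sqrt{12109} \approx 110.04$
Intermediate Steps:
$c = -6871$
$k = 11382$ ($k = \left(-6871 + 14194\right) + 41 \left(37 + 62\right) = 7323 + 41 \cdot 99 = 7323 + 4059 = 11382$)
$h = 727$ ($h = -2 + 27^{2} = -2 + 729 = 727$)
$\sqrt{k + h} = \sqrt{11382 + 727} = \sqrt{12109}$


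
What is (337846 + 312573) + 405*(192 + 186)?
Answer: 803509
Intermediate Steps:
(337846 + 312573) + 405*(192 + 186) = 650419 + 405*378 = 650419 + 153090 = 803509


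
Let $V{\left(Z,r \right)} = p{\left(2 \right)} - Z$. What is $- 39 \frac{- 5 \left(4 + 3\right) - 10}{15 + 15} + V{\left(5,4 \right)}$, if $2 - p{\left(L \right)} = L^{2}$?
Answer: $\frac{103}{2} \approx 51.5$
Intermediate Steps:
$p{\left(L \right)} = 2 - L^{2}$
$V{\left(Z,r \right)} = -2 - Z$ ($V{\left(Z,r \right)} = \left(2 - 2^{2}\right) - Z = \left(2 - 4\right) - Z = -2 - Z$)
$- 39 \frac{- 5 \left(4 + 3\right) - 10}{15 + 15} + V{\left(5,4 \right)} = - 39 \frac{- 5 \left(4 + 3\right) - 10}{15 + 15} - 7 = - 39 \frac{\left(-5\right) 7 - 10}{30} - 7 = - 39 \left(-35 - 10\right) \frac{1}{30} - 7 = - 39 \left(\left(-45\right) \frac{1}{30}\right) - 7 = \left(-39\right) \left(- \frac{3}{2}\right) - 7 = \frac{117}{2} - 7 = \frac{103}{2}$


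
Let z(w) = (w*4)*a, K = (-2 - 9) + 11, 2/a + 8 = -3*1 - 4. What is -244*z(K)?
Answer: 0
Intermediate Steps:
a = -2/15 (a = 2/(-8 + (-3*1 - 4)) = 2/(-8 + (-3 - 4)) = 2/(-8 - 7) = 2/(-15) = 2*(-1/15) = -2/15 ≈ -0.13333)
K = 0 (K = -11 + 11 = 0)
z(w) = -8*w/15 (z(w) = (w*4)*(-2/15) = (4*w)*(-2/15) = -8*w/15)
-244*z(K) = -(-1952)*0/15 = -244*0 = 0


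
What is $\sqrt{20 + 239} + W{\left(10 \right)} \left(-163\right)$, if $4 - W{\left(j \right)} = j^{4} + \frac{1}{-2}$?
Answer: $\frac{3258533}{2} + \sqrt{259} \approx 1.6293 \cdot 10^{6}$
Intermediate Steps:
$W{\left(j \right)} = \frac{9}{2} - j^{4}$ ($W{\left(j \right)} = 4 - \left(j^{4} + \frac{1}{-2}\right) = 4 - \left(j^{4} - \frac{1}{2}\right) = 4 - \left(- \frac{1}{2} + j^{4}\right) = \frac{9}{2} - j^{4}$)
$\sqrt{20 + 239} + W{\left(10 \right)} \left(-163\right) = \sqrt{20 + 239} + \left(\frac{9}{2} - 10^{4}\right) \left(-163\right) = \sqrt{259} + \left(\frac{9}{2} - 10000\right) \left(-163\right) = \sqrt{259} - - \frac{3258533}{2} = \sqrt{259} + \frac{3258533}{2} = \frac{3258533}{2} + \sqrt{259}$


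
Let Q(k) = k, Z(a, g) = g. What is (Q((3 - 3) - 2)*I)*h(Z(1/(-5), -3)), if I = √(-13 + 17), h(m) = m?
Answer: 12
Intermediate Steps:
I = 2 (I = √4 = 2)
(Q((3 - 3) - 2)*I)*h(Z(1/(-5), -3)) = (((3 - 3) - 2)*2)*(-3) = ((0 - 2)*2)*(-3) = -2*2*(-3) = -4*(-3) = 12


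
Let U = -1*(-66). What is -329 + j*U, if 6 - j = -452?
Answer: 29899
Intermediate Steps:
j = 458 (j = 6 - 1*(-452) = 6 + 452 = 458)
U = 66
-329 + j*U = -329 + 458*66 = -329 + 30228 = 29899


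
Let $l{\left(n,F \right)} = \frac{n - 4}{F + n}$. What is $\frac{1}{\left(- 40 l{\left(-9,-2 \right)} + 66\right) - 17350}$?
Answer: $- \frac{11}{190644} \approx -5.7699 \cdot 10^{-5}$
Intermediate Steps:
$l{\left(n,F \right)} = \frac{-4 + n}{F + n}$
$\frac{1}{\left(- 40 l{\left(-9,-2 \right)} + 66\right) - 17350} = \frac{1}{\left(- 40 \frac{-4 - 9}{-2 - 9} + 66\right) - 17350} = \frac{1}{\left(- 40 \frac{1}{-11} \left(-13\right) + 66\right) - 17350} = \frac{1}{\left(- 40 \left(\left(- \frac{1}{11}\right) \left(-13\right)\right) + 66\right) - 17350} = \frac{1}{\left(\left(-40\right) \frac{13}{11} + 66\right) - 17350} = \frac{1}{\left(- \frac{520}{11} + 66\right) - 17350} = \frac{1}{\frac{206}{11} - 17350} = \frac{1}{- \frac{190644}{11}} = - \frac{11}{190644}$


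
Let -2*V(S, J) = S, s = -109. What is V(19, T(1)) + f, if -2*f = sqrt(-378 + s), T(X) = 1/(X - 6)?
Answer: -19/2 - I*sqrt(487)/2 ≈ -9.5 - 11.034*I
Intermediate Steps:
T(X) = 1/(-6 + X)
V(S, J) = -S/2
f = -I*sqrt(487)/2 (f = -sqrt(-378 - 109)/2 = -I*sqrt(487)/2 ≈ -11.034*I)
V(19, T(1)) + f = -1/2*19 - I*sqrt(487)/2 = -19/2 - I*sqrt(487)/2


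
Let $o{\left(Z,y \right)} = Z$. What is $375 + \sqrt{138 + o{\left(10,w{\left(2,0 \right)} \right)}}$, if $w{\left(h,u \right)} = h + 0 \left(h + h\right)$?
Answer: $375 + 2 \sqrt{37} \approx 387.17$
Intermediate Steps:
$w{\left(h,u \right)} = h$ ($w{\left(h,u \right)} = h + 0 \cdot 2 h = h + 0 = h$)
$375 + \sqrt{138 + o{\left(10,w{\left(2,0 \right)} \right)}} = 375 + \sqrt{138 + 10} = 375 + \sqrt{148} = 375 + 2 \sqrt{37}$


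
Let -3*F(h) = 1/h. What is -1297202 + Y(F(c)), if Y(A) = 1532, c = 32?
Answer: -1295670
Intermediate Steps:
F(h) = -1/(3*h)
-1297202 + Y(F(c)) = -1297202 + 1532 = -1295670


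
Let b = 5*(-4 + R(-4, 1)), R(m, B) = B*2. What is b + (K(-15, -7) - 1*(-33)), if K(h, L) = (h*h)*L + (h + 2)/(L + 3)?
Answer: -6195/4 ≈ -1548.8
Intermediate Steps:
R(m, B) = 2*B
K(h, L) = L*h**2 + (2 + h)/(3 + L) (K(h, L) = h**2*L + (2 + h)/(3 + L) = L*h**2 + (2 + h)/(3 + L))
b = -10 (b = 5*(-4 + 2*1) = 5*(-4 + 2) = 5*(-2) = -10)
b + (K(-15, -7) - 1*(-33)) = -10 + ((2 - 15 + (-7)**2*(-15)**2 + 3*(-7)*(-15)**2)/(3 - 7) - 1*(-33)) = -10 + ((2 - 15 + 49*225 + 3*(-7)*225)/(-4) + 33) = -10 + (-(2 - 15 + 11025 - 4725)/4 + 33) = -10 + (-1/4*6287 + 33) = -10 + (-6287/4 + 33) = -10 - 6155/4 = -6195/4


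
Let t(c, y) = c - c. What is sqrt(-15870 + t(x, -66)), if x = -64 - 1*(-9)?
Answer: 23*I*sqrt(30) ≈ 125.98*I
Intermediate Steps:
x = -55 (x = -64 + 9 = -55)
t(c, y) = 0
sqrt(-15870 + t(x, -66)) = sqrt(-15870 + 0) = sqrt(-15870) = 23*I*sqrt(30)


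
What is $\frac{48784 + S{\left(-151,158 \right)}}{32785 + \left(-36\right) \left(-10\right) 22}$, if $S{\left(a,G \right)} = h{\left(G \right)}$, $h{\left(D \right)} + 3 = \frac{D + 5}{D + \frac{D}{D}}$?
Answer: $\frac{7756342}{6472095} \approx 1.1984$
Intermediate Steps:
$h{\left(D \right)} = -3 + \frac{5 + D}{1 + D}$ ($h{\left(D \right)} = -3 + \frac{D + 5}{D + \frac{D}{D}} = -3 + \frac{5 + D}{D + 1} = -3 + \frac{5 + D}{1 + D}$)
$S{\left(a,G \right)} = \frac{2 \left(1 - G\right)}{1 + G}$
$\frac{48784 + S{\left(-151,158 \right)}}{32785 + \left(-36\right) \left(-10\right) 22} = \frac{48784 + \frac{2 \left(1 - 158\right)}{1 + 158}}{32785 + \left(-36\right) \left(-10\right) 22} = \frac{48784 + \frac{2 \left(1 - 158\right)}{159}}{32785 + 360 \cdot 22} = \frac{48784 + 2 \cdot \frac{1}{159} \left(-157\right)}{32785 + 7920} = \frac{48784 - \frac{314}{159}}{40705} = \frac{7756342}{159} \cdot \frac{1}{40705} = \frac{7756342}{6472095}$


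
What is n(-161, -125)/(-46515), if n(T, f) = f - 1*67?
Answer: 64/15505 ≈ 0.0041277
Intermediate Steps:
n(T, f) = -67 + f (n(T, f) = f - 67 = -67 + f)
n(-161, -125)/(-46515) = (-67 - 125)/(-46515) = -192*(-1/46515) = 64/15505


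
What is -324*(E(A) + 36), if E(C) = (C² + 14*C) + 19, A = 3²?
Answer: -84888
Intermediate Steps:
A = 9
E(C) = 19 + C² + 14*C
-324*(E(A) + 36) = -324*((19 + 9² + 14*9) + 36) = -324*((19 + 81 + 126) + 36) = -324*(226 + 36) = -324*262 = -84888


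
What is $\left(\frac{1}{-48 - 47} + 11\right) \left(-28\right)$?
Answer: $- \frac{29232}{95} \approx -307.71$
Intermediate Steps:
$\left(\frac{1}{-48 - 47} + 11\right) \left(-28\right) = \left(\frac{1}{-95} + 11\right) \left(-28\right) = \left(- \frac{1}{95} + 11\right) \left(-28\right) = \frac{1044}{95} \left(-28\right) = - \frac{29232}{95}$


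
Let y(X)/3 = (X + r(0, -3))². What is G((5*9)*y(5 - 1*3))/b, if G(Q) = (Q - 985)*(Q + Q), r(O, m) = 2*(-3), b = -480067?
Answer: -5076000/480067 ≈ -10.574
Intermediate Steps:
r(O, m) = -6
y(X) = 3*(-6 + X)² (y(X) = 3*(X - 6)² = 3*(-6 + X)²)
G(Q) = 2*Q*(-985 + Q) (G(Q) = (-985 + Q)*(2*Q) = 2*Q*(-985 + Q))
G((5*9)*y(5 - 1*3))/b = (2*((5*9)*(3*(-6 + (5 - 1*3))²))*(-985 + (5*9)*(3*(-6 + (5 - 1*3))²)))/(-480067) = (2*(45*(3*(-6 + (5 - 3))²))*(-985 + 45*(3*(-6 + (5 - 3))²)))*(-1/480067) = (2*(45*(3*(-6 + 2)²))*(-985 + 45*(3*(-6 + 2)²)))*(-1/480067) = (2*(45*(3*(-4)²))*(-985 + 45*(3*(-4)²)))*(-1/480067) = (2*(45*(3*16))*(-985 + 45*(3*16)))*(-1/480067) = (2*(45*48)*(-985 + 45*48))*(-1/480067) = (2*2160*(-985 + 2160))*(-1/480067) = (2*2160*1175)*(-1/480067) = 5076000*(-1/480067) = -5076000/480067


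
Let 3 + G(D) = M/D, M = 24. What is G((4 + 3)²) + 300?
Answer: 14577/49 ≈ 297.49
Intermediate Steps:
G(D) = -3 + 24/D
G((4 + 3)²) + 300 = (-3 + 24/((4 + 3)²)) + 300 = (-3 + 24/(7²)) + 300 = (-3 + 24/49) + 300 = -123/49 + 300 = 14577/49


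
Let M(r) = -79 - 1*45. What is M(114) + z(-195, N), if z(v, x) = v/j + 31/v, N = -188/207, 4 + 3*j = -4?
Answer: -79613/1560 ≈ -51.034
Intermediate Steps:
j = -8/3 (j = -4/3 + (1/3)*(-4) = -4/3 - 4/3 = -8/3 ≈ -2.6667)
N = -188/207 (N = -188*1/207 = -188/207 ≈ -0.90821)
M(r) = -124 (M(r) = -79 - 45 = -124)
z(v, x) = 31/v - 3*v/8 (z(v, x) = v/(-8/3) + 31/v = v*(-3/8) + 31/v = -3*v/8 + 31/v = 31/v - 3*v/8)
M(114) + z(-195, N) = -124 + (31/(-195) - 3/8*(-195)) = -124 + (31*(-1/195) + 585/8) = -124 + (-31/195 + 585/8) = -124 + 113827/1560 = -79613/1560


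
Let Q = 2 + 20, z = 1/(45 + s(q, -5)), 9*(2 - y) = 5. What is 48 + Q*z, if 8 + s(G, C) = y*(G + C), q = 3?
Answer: 14934/307 ≈ 48.645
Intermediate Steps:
y = 13/9 (y = 2 - 1/9*5 = 2 - 5/9 = 13/9 ≈ 1.4444)
s(G, C) = -8 + 13*C/9 + 13*G/9 (s(G, C) = -8 + 13*(G + C)/9 = -8 + 13*(C + G)/9 = -8 + (13*C/9 + 13*G/9) = -8 + 13*C/9 + 13*G/9)
z = 9/307 (z = 1/(45 + (-8 + (13/9)*(-5) + (13/9)*3)) = 1/(45 + (-8 - 65/9 + 13/3)) = 1/(45 - 98/9) = 1/(307/9) = 9/307 ≈ 0.029316)
Q = 22
48 + Q*z = 48 + 22*(9/307) = 48 + 198/307 = 14934/307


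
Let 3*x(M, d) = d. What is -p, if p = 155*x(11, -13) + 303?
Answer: 1106/3 ≈ 368.67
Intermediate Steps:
x(M, d) = d/3
p = -1106/3 (p = 155*((1/3)*(-13)) + 303 = 155*(-13/3) + 303 = -2015/3 + 303 = -1106/3 ≈ -368.67)
-p = -1*(-1106/3) = 1106/3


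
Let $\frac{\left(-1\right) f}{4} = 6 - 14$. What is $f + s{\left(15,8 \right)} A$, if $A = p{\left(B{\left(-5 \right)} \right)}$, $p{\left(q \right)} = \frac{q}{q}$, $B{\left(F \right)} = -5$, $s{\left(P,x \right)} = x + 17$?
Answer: $57$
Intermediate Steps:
$s{\left(P,x \right)} = 17 + x$
$p{\left(q \right)} = 1$
$f = 32$ ($f = - 4 \left(6 - 14\right) = \left(-4\right) \left(-8\right) = 32$)
$A = 1$
$f + s{\left(15,8 \right)} A = 32 + \left(17 + 8\right) 1 = 32 + 25 \cdot 1 = 32 + 25 = 57$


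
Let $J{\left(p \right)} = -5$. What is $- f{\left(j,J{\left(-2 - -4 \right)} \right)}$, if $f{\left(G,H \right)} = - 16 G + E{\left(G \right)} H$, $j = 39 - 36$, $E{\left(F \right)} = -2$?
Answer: $38$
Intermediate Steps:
$j = 3$ ($j = 39 - 36 = 3$)
$f{\left(G,H \right)} = - 16 G - 2 H$
$- f{\left(j,J{\left(-2 - -4 \right)} \right)} = - (\left(-16\right) 3 - -10) = - (-48 + 10) = \left(-1\right) \left(-38\right) = 38$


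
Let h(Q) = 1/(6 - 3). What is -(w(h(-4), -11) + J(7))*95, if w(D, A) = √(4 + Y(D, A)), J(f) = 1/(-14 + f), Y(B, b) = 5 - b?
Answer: 95/7 - 190*√5 ≈ -411.28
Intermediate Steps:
h(Q) = ⅓ (h(Q) = 1/3 = ⅓)
w(D, A) = √(9 - A) (w(D, A) = √(4 + (5 - A)) = √(9 - A))
-(w(h(-4), -11) + J(7))*95 = -(√(9 - 1*(-11)) + 1/(-14 + 7))*95 = -(√(9 + 11) + 1/(-7))*95 = -(√20 - ⅐)*95 = -(2*√5 - ⅐)*95 = -(-⅐ + 2*√5)*95 = -(-95/7 + 190*√5) = 95/7 - 190*√5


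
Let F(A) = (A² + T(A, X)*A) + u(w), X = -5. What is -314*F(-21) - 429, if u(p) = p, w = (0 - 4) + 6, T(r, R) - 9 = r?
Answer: -218659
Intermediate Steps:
T(r, R) = 9 + r
w = 2 (w = -4 + 6 = 2)
F(A) = 2 + A² + A*(9 + A) (F(A) = (A² + (9 + A)*A) + 2 = (A² + A*(9 + A)) + 2 = 2 + A² + A*(9 + A))
-314*F(-21) - 429 = -314*(2 + (-21)² - 21*(9 - 21)) - 429 = -314*(2 + 441 - 21*(-12)) - 429 = -314*(2 + 441 + 252) - 429 = -314*695 - 429 = -218230 - 429 = -218659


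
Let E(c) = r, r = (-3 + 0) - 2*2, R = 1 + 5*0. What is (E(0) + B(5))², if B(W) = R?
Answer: 36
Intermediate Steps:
R = 1 (R = 1 + 0 = 1)
B(W) = 1
r = -7 (r = -3 - 4 = -7)
E(c) = -7
(E(0) + B(5))² = (-7 + 1)² = (-6)² = 36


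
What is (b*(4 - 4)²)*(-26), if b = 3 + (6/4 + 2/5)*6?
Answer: 0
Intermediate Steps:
b = 72/5 (b = 3 + (6*(¼) + 2*(⅕))*6 = 3 + (3/2 + ⅖)*6 = 3 + (19/10)*6 = 3 + 57/5 = 72/5 ≈ 14.400)
(b*(4 - 4)²)*(-26) = (72*(4 - 4)²/5)*(-26) = ((72/5)*0²)*(-26) = ((72/5)*0)*(-26) = 0*(-26) = 0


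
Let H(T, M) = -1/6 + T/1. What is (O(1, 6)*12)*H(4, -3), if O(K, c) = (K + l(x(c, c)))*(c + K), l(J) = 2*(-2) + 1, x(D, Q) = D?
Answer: -644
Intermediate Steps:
l(J) = -3 (l(J) = -4 + 1 = -3)
H(T, M) = -⅙ + T (H(T, M) = -1*⅙ + T*1 = -⅙ + T)
O(K, c) = (-3 + K)*(K + c) (O(K, c) = (K - 3)*(c + K) = (-3 + K)*(K + c))
(O(1, 6)*12)*H(4, -3) = ((1² - 3*1 - 3*6 + 1*6)*12)*(-⅙ + 4) = ((1 - 3 - 18 + 6)*12)*(23/6) = -14*12*(23/6) = -168*23/6 = -644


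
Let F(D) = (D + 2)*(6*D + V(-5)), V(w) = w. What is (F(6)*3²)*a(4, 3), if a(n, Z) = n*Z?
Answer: 26784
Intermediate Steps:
F(D) = (-5 + 6*D)*(2 + D) (F(D) = (D + 2)*(6*D - 5) = (2 + D)*(-5 + 6*D) = (-5 + 6*D)*(2 + D))
a(n, Z) = Z*n
(F(6)*3²)*a(4, 3) = ((-10 + 6*6² + 7*6)*3²)*(3*4) = ((-10 + 6*36 + 42)*9)*12 = ((-10 + 216 + 42)*9)*12 = (248*9)*12 = 2232*12 = 26784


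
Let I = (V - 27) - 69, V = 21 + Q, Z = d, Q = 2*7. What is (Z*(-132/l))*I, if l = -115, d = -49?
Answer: 394548/115 ≈ 3430.9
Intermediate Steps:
Q = 14
Z = -49
V = 35 (V = 21 + 14 = 35)
I = -61 (I = (35 - 27) - 69 = 8 - 69 = -61)
(Z*(-132/l))*I = -(-6468)/(-115)*(-61) = -(-6468)*(-1)/115*(-61) = -49*132/115*(-61) = -6468/115*(-61) = 394548/115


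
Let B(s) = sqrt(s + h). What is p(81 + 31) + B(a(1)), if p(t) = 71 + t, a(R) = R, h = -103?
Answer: 183 + I*sqrt(102) ≈ 183.0 + 10.1*I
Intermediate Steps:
B(s) = sqrt(-103 + s) (B(s) = sqrt(s - 103) = sqrt(-103 + s))
p(81 + 31) + B(a(1)) = (71 + (81 + 31)) + sqrt(-103 + 1) = (71 + 112) + sqrt(-102) = 183 + I*sqrt(102)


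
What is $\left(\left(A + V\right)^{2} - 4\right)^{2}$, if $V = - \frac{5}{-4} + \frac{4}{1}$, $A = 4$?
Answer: $\frac{1703025}{256} \approx 6652.4$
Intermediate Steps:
$V = \frac{21}{4}$ ($V = \left(-5\right) \left(- \frac{1}{4}\right) + 4 \cdot 1 = \frac{5}{4} + 4 = \frac{21}{4} \approx 5.25$)
$\left(\left(A + V\right)^{2} - 4\right)^{2} = \left(\left(4 + \frac{21}{4}\right)^{2} - 4\right)^{2} = \left(\left(\frac{37}{4}\right)^{2} - 4\right)^{2} = \left(\frac{1369}{16} - 4\right)^{2} = \left(\frac{1305}{16}\right)^{2} = \frac{1703025}{256}$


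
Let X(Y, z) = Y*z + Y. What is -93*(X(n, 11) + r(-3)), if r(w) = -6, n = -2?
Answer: 2790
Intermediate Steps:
X(Y, z) = Y + Y*z
-93*(X(n, 11) + r(-3)) = -93*(-2*(1 + 11) - 6) = -93*(-2*12 - 6) = -93*(-24 - 6) = -93*(-30) = 2790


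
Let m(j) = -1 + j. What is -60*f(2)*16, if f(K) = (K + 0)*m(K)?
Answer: -1920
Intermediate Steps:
f(K) = K*(-1 + K) (f(K) = (K + 0)*(-1 + K) = K*(-1 + K))
-60*f(2)*16 = -120*(-1 + 2)*16 = -120*16 = -1920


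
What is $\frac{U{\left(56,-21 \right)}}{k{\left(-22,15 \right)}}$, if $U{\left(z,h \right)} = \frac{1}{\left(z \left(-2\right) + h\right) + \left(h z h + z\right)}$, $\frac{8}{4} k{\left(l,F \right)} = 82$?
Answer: $\frac{1}{1009379} \approx 9.9071 \cdot 10^{-7}$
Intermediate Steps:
$k{\left(l,F \right)} = 41$ ($k{\left(l,F \right)} = \frac{1}{2} \cdot 82 = 41$)
$U{\left(z,h \right)} = \frac{1}{h - z + z h^{2}}$ ($U{\left(z,h \right)} = \frac{1}{\left(- 2 z + h\right) + \left(z h^{2} + z\right)} = \frac{1}{\left(h - 2 z\right) + \left(z + z h^{2}\right)} = \frac{1}{h - z + z h^{2}}$)
$\frac{U{\left(56,-21 \right)}}{k{\left(-22,15 \right)}} = \frac{1}{\left(-21 - 56 + 56 \left(-21\right)^{2}\right) 41} = \frac{1}{-21 - 56 + 56 \cdot 441} \cdot \frac{1}{41} = \frac{1}{-21 - 56 + 24696} \cdot \frac{1}{41} = \frac{1}{24619} \cdot \frac{1}{41} = \frac{1}{1009379}$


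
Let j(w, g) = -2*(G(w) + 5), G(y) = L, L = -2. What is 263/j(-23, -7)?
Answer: -263/6 ≈ -43.833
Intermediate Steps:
G(y) = -2
j(w, g) = -6 (j(w, g) = -2*(-2 + 5) = -2*3 = -6)
263/j(-23, -7) = 263/(-6) = 263*(-1/6) = -263/6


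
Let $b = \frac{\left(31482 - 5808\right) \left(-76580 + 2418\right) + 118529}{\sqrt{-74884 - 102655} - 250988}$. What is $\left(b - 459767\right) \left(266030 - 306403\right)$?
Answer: $\frac{1150034295314193872837}{62995153683} - \frac{76866827273807 i \sqrt{177539}}{62995153683} \approx 1.8256 \cdot 10^{10} - 5.1414 \cdot 10^{5} i$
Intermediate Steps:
$b = - \frac{1903916659}{-250988 + i \sqrt{177539}}$ ($b = \frac{25674 \left(-74162\right) + 118529}{\sqrt{-177539} - 250988} = \frac{-1904035188 + 118529}{i \sqrt{177539} - 250988} = - \frac{1903916659}{-250988 + i \sqrt{177539}} \approx 7585.7 + 12.735 i$)
$\left(b - 459767\right) \left(266030 - 306403\right) = \left(\left(\frac{477860234409092}{62995153683} + \frac{1903916659 i \sqrt{177539}}{62995153683}\right) - 459767\right) \left(266030 - 306403\right) = \left(- \frac{28485232588962769}{62995153683} + \frac{1903916659 i \sqrt{177539}}{62995153683}\right) \left(-40373\right) = \frac{1150034295314193872837}{62995153683} - \frac{76866827273807 i \sqrt{177539}}{62995153683}$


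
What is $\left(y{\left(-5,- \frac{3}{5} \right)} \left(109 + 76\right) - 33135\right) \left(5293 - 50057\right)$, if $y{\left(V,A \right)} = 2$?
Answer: $1466692460$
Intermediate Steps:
$\left(y{\left(-5,- \frac{3}{5} \right)} \left(109 + 76\right) - 33135\right) \left(5293 - 50057\right) = \left(2 \left(109 + 76\right) - 33135\right) \left(5293 - 50057\right) = \left(2 \cdot 185 - 33135\right) \left(-44764\right) = \left(370 - 33135\right) \left(-44764\right) = \left(-32765\right) \left(-44764\right) = 1466692460$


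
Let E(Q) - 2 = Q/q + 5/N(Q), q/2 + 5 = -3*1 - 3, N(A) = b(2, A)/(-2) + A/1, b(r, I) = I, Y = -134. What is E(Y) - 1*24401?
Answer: -17977629/737 ≈ -24393.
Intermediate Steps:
N(A) = A/2 (N(A) = A/(-2) + A/1 = A*(-1/2) + A*1 = -A/2 + A = A/2)
q = -22 (q = -10 + 2*(-3*1 - 3) = -10 + 2*(-3 - 3) = -10 + 2*(-6) = -10 - 12 = -22)
E(Q) = 2 + 10/Q - Q/22 (E(Q) = 2 + (Q/(-22) + 5/((Q/2))) = 2 + (Q*(-1/22) + 5*(2/Q)) = 2 + (-Q/22 + 10/Q) = 2 + (10/Q - Q/22) = 2 + 10/Q - Q/22)
E(Y) - 1*24401 = (2 + 10/(-134) - 1/22*(-134)) - 1*24401 = (2 + 10*(-1/134) + 67/11) - 24401 = (2 - 5/67 + 67/11) - 24401 = 5908/737 - 24401 = -17977629/737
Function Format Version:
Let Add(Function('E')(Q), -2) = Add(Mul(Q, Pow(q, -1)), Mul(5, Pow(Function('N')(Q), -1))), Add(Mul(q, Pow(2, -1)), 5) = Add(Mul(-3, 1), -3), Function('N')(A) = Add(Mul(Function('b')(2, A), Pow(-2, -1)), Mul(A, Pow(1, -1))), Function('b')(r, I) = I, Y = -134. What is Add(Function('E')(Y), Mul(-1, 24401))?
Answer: Rational(-17977629, 737) ≈ -24393.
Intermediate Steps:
Function('N')(A) = Mul(Rational(1, 2), A) (Function('N')(A) = Add(Mul(A, Pow(-2, -1)), Mul(A, Pow(1, -1))) = Add(Mul(A, Rational(-1, 2)), Mul(A, 1)) = Add(Mul(Rational(-1, 2), A), A) = Mul(Rational(1, 2), A))
q = -22 (q = Add(-10, Mul(2, Add(Mul(-3, 1), -3))) = Add(-10, Mul(2, Add(-3, -3))) = Add(-10, Mul(2, -6)) = Add(-10, -12) = -22)
Function('E')(Q) = Add(2, Mul(10, Pow(Q, -1)), Mul(Rational(-1, 22), Q)) (Function('E')(Q) = Add(2, Add(Mul(Q, Pow(-22, -1)), Mul(5, Pow(Mul(Rational(1, 2), Q), -1)))) = Add(2, Add(Mul(Q, Rational(-1, 22)), Mul(5, Mul(2, Pow(Q, -1))))) = Add(2, Add(Mul(Rational(-1, 22), Q), Mul(10, Pow(Q, -1)))) = Add(2, Add(Mul(10, Pow(Q, -1)), Mul(Rational(-1, 22), Q))) = Add(2, Mul(10, Pow(Q, -1)), Mul(Rational(-1, 22), Q)))
Add(Function('E')(Y), Mul(-1, 24401)) = Add(Add(2, Mul(10, Pow(-134, -1)), Mul(Rational(-1, 22), -134)), Mul(-1, 24401)) = Add(Add(2, Mul(10, Rational(-1, 134)), Rational(67, 11)), -24401) = Add(Add(2, Rational(-5, 67), Rational(67, 11)), -24401) = Add(Rational(5908, 737), -24401) = Rational(-17977629, 737)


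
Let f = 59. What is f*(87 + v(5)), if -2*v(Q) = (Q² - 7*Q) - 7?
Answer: 11269/2 ≈ 5634.5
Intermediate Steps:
v(Q) = 7/2 - Q²/2 + 7*Q/2 (v(Q) = -((Q² - 7*Q) - 7)/2 = -(-7 + Q² - 7*Q)/2 = 7/2 - Q²/2 + 7*Q/2)
f*(87 + v(5)) = 59*(87 + (7/2 - ½*5² + (7/2)*5)) = 59*(87 + (7/2 - ½*25 + 35/2)) = 59*(87 + (7/2 - 25/2 + 35/2)) = 59*(87 + 17/2) = 59*(191/2) = 11269/2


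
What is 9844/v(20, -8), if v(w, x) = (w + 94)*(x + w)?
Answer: 2461/342 ≈ 7.1959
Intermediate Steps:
v(w, x) = (94 + w)*(w + x)
9844/v(20, -8) = 9844/(20² + 94*20 + 94*(-8) + 20*(-8)) = 9844/(400 + 1880 - 752 - 160) = 9844/1368 = 9844*(1/1368) = 2461/342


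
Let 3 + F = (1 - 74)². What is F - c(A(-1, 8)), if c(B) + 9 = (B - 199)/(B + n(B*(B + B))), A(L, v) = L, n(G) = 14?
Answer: 69555/13 ≈ 5350.4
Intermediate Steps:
F = 5326 (F = -3 + (1 - 74)² = -3 + (-73)² = -3 + 5329 = 5326)
c(B) = -9 + (-199 + B)/(14 + B) (c(B) = -9 + (B - 199)/(B + 14) = -9 + (-199 + B)/(14 + B))
F - c(A(-1, 8)) = 5326 - (-325 - 8*(-1))/(14 - 1) = 5326 - (-325 + 8)/13 = 5326 - (-317)/13 = 5326 - 1*(-317/13) = 5326 + 317/13 = 69555/13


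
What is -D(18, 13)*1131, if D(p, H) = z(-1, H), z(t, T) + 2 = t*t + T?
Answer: -13572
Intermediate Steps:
z(t, T) = -2 + T + t² (z(t, T) = -2 + (t*t + T) = -2 + (t² + T) = -2 + (T + t²) = -2 + T + t²)
D(p, H) = -1 + H (D(p, H) = -2 + H + (-1)² = -2 + H + 1 = -1 + H)
-D(18, 13)*1131 = -(-1 + 13)*1131 = -12*1131 = -1*13572 = -13572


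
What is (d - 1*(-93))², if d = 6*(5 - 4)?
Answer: 9801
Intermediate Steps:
d = 6 (d = 6*1 = 6)
(d - 1*(-93))² = (6 - 1*(-93))² = (6 + 93)² = 99² = 9801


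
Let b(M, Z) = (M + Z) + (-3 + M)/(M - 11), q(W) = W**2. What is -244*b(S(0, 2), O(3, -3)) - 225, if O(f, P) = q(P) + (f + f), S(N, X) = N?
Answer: -43467/11 ≈ -3951.5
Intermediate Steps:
O(f, P) = P**2 + 2*f (O(f, P) = P**2 + (f + f) = P**2 + 2*f)
b(M, Z) = M + Z + (-3 + M)/(-11 + M) (b(M, Z) = (M + Z) + (-3 + M)/(-11 + M) = M + Z + (-3 + M)/(-11 + M))
-244*b(S(0, 2), O(3, -3)) - 225 = -244*(-3 + 0**2 - 11*((-3)**2 + 2*3) - 10*0 + 0*((-3)**2 + 2*3))/(-11 + 0) - 225 = -244*(-3 + 0 - 11*(9 + 6) + 0 + 0*(9 + 6))/(-11) - 225 = -(-244)*(-3 + 0 - 11*15 + 0 + 0*15)/11 - 225 = -(-244)*(-3 + 0 - 165 + 0 + 0)/11 - 225 = -(-244)*(-168)/11 - 225 = -244*168/11 - 225 = -40992/11 - 225 = -43467/11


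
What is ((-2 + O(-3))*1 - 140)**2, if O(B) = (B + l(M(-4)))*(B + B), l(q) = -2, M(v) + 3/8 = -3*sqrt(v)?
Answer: 12544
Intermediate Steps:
M(v) = -3/8 - 3*sqrt(v)
O(B) = 2*B*(-2 + B) (O(B) = (B - 2)*(B + B) = (-2 + B)*(2*B) = 2*B*(-2 + B))
((-2 + O(-3))*1 - 140)**2 = ((-2 + 2*(-3)*(-2 - 3))*1 - 140)**2 = ((-2 + 2*(-3)*(-5))*1 - 140)**2 = ((-2 + 30)*1 - 140)**2 = (28*1 - 140)**2 = (28 - 140)**2 = (-112)**2 = 12544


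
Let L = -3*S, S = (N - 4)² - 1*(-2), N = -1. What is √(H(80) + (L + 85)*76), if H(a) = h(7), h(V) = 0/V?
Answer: 4*√19 ≈ 17.436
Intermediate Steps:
h(V) = 0
H(a) = 0
S = 27 (S = (-1 - 4)² - 1*(-2) = (-5)² + 2 = 25 + 2 = 27)
L = -81 (L = -3*27 = -81)
√(H(80) + (L + 85)*76) = √(0 + (-81 + 85)*76) = √(0 + 4*76) = √(0 + 304) = √304 = 4*√19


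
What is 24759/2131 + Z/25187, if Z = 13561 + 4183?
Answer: 661417397/53673497 ≈ 12.323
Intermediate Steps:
Z = 17744
24759/2131 + Z/25187 = 24759/2131 + 17744/25187 = 661417397/53673497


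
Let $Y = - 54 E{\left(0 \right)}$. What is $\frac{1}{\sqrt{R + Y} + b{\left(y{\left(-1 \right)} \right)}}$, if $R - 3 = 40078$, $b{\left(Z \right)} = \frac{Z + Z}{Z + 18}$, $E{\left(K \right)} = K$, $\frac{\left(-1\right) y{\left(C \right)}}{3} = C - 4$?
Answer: $- \frac{110}{4849701} + \frac{121 \sqrt{40081}}{4849701} \approx 0.0049724$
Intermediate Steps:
$y{\left(C \right)} = 12 - 3 C$ ($y{\left(C \right)} = - 3 \left(C - 4\right) = - 3 \left(-4 + C\right) = 12 - 3 C$)
$b{\left(Z \right)} = \frac{2 Z}{18 + Z}$
$R = 40081$ ($R = 3 + 40078 = 40081$)
$Y = 0$ ($Y = \left(-54\right) 0 = 0$)
$\frac{1}{\sqrt{R + Y} + b{\left(y{\left(-1 \right)} \right)}} = \frac{1}{\sqrt{40081 + 0} + \frac{2 \left(12 - -3\right)}{18 + \left(12 - -3\right)}} = \frac{1}{\sqrt{40081} + \frac{2 \left(12 + 3\right)}{18 + \left(12 + 3\right)}} = \frac{1}{\sqrt{40081} + 2 \cdot 15 \frac{1}{18 + 15}} = \frac{1}{\sqrt{40081} + 2 \cdot 15 \cdot \frac{1}{33}} = \frac{1}{\sqrt{40081} + \frac{10}{11}} = \frac{1}{\frac{10}{11} + \sqrt{40081}}$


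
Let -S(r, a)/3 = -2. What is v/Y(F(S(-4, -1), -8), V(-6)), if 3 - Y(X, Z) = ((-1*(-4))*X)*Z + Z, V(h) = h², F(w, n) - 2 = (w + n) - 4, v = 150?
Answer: 50/181 ≈ 0.27624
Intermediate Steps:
S(r, a) = 6 (S(r, a) = -3*(-2) = 6)
F(w, n) = -2 + n + w (F(w, n) = 2 + ((w + n) - 4) = 2 + ((n + w) - 4) = 2 + (-4 + n + w) = -2 + n + w)
Y(X, Z) = 3 - Z - 4*X*Z (Y(X, Z) = 3 - (((-1*(-4))*X)*Z + Z) = 3 - ((4*X)*Z + Z) = 3 - (4*X*Z + Z) = 3 - (Z + 4*X*Z) = 3 + (-Z - 4*X*Z) = 3 - Z - 4*X*Z)
v/Y(F(S(-4, -1), -8), V(-6)) = 150/(3 - 1*(-6)² - 4*(-2 - 8 + 6)*(-6)²) = 150/(3 - 1*36 - 4*(-4)*36) = 150/(3 - 36 + 576) = 150/543 = 150*(1/543) = 50/181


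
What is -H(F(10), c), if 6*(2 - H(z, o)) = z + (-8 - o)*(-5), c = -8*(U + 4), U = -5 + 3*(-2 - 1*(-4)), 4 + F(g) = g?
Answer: -83/3 ≈ -27.667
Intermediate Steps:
F(g) = -4 + g
U = 1 (U = -5 + 3*(-2 + 4) = -5 + 3*2 = -5 + 6 = 1)
c = -40 (c = -8*(1 + 4) = -8*5 = -40)
H(z, o) = -14/3 - 5*o/6 - z/6 (H(z, o) = 2 - (z + (-8 - o)*(-5))/6 = 2 - (z + (40 + 5*o))/6 = 2 - (40 + z + 5*o)/6 = 2 + (-20/3 - 5*o/6 - z/6) = -14/3 - 5*o/6 - z/6)
-H(F(10), c) = -(-14/3 - ⅚*(-40) - (-4 + 10)/6) = -(-14/3 + 100/3 - ⅙*6) = -(-14/3 + 100/3 - 1) = -1*83/3 = -83/3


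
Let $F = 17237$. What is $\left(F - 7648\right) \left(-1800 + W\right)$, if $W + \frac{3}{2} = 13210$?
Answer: $\frac{218792213}{2} \approx 1.094 \cdot 10^{8}$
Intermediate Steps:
$W = \frac{26417}{2}$ ($W = - \frac{3}{2} + 13210 = \frac{26417}{2} \approx 13209.0$)
$\left(F - 7648\right) \left(-1800 + W\right) = \left(17237 - 7648\right) \left(-1800 + \frac{26417}{2}\right) = 9589 \cdot \frac{22817}{2} = \frac{218792213}{2}$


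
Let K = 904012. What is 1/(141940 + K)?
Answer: 1/1045952 ≈ 9.5607e-7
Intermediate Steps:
1/(141940 + K) = 1/(141940 + 904012) = 1/1045952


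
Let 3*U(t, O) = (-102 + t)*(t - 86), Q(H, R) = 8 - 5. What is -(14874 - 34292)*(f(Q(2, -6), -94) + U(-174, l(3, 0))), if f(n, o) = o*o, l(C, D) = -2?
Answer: 636056008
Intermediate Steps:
Q(H, R) = 3
U(t, O) = (-102 + t)*(-86 + t)/3 (U(t, O) = ((-102 + t)*(t - 86))/3 = ((-102 + t)*(-86 + t))/3 = (-102 + t)*(-86 + t)/3)
f(n, o) = o²
-(14874 - 34292)*(f(Q(2, -6), -94) + U(-174, l(3, 0))) = -(14874 - 34292)*((-94)² + (2924 - 188/3*(-174) + (⅓)*(-174)²)) = -(-19418)*(8836 + (2924 + 10904 + (⅓)*30276)) = -(-19418)*(8836 + (2924 + 10904 + 10092)) = -(-19418)*(8836 + 23920) = -(-19418)*32756 = -1*(-636056008) = 636056008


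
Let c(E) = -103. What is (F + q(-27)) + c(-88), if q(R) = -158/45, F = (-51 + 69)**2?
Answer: 9787/45 ≈ 217.49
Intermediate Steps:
F = 324 (F = 18**2 = 324)
q(R) = -158/45 (q(R) = -158*1/45 = -158/45)
(F + q(-27)) + c(-88) = (324 - 158/45) - 103 = 14422/45 - 103 = 9787/45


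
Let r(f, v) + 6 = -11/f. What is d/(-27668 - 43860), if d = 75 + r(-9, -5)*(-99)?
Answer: -137/17882 ≈ -0.0076613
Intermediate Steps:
r(f, v) = -6 - 11/f
d = 548 (d = 75 + (-6 - 11/(-9))*(-99) = 75 + (-6 - 11*(-1/9))*(-99) = 75 + (-6 + 11/9)*(-99) = 75 - 43/9*(-99) = 75 + 473 = 548)
d/(-27668 - 43860) = 548/(-27668 - 43860) = 548/(-71528) = 548*(-1/71528) = -137/17882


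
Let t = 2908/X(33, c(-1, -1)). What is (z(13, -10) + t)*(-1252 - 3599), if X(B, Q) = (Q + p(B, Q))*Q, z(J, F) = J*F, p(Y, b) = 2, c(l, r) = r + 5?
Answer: 85701/2 ≈ 42851.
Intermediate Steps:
c(l, r) = 5 + r
z(J, F) = F*J
X(B, Q) = Q*(2 + Q) (X(B, Q) = (Q + 2)*Q = (2 + Q)*Q = Q*(2 + Q))
t = 727/6 (t = 2908/(((5 - 1)*(2 + (5 - 1)))) = 2908/((4*(2 + 4))) = 2908/((4*6)) = 2908/24 = 2908*(1/24) = 727/6 ≈ 121.17)
(z(13, -10) + t)*(-1252 - 3599) = (-10*13 + 727/6)*(-1252 - 3599) = (-130 + 727/6)*(-4851) = -53/6*(-4851) = 85701/2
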